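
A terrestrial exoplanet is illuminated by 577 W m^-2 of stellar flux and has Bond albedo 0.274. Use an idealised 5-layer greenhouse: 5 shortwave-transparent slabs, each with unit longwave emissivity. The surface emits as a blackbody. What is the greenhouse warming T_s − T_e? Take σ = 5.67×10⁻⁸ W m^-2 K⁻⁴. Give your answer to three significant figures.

117 K

OLR = S(1−α)/4 = 104.7 W m^-2; the top layer radiates at T_e = 207.3 K.
Surface: T_s = (6)^¼·T_e = 324.5 K.
So the greenhouse effect raises the surface by 324.5 − 207.3 = 117.1 K.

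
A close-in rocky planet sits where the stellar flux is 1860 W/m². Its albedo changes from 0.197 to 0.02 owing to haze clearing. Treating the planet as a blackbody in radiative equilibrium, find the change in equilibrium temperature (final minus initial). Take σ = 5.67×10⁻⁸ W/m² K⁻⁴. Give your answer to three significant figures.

Initial: T₁ = [S(1−0.197)/(4σ)]^(1/4) = 284.9 K.
Final:   T₂ = [S(1−0.02)/(4σ)]^(1/4) = 299.4 K.
Change: 299.4 − 284.9 = 14.55 K.

14.5 K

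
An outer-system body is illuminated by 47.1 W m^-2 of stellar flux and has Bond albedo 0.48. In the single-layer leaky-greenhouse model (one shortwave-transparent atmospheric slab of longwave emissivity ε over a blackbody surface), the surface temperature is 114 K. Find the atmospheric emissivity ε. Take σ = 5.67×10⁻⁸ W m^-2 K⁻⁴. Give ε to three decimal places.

0.721

Effective temperature: T_e = [S(1−α)/(4σ)]^(1/4) = 101.9 K.
Inverting T_s⁴ = 2T_e⁴/(2−ε): (T_e/T_s)⁴ = 0.6394, so ε = 2(1 − 0.6394) = 0.7212.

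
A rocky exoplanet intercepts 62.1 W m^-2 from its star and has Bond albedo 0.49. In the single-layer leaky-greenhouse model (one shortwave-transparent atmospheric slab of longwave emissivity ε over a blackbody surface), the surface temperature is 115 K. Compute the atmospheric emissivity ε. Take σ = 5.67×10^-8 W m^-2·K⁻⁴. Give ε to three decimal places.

0.403

Effective temperature: T_e = [S(1−α)/(4σ)]^(1/4) = 108.7 K.
T_s⁴ = T_e⁴·2/(2−ε) → ε = 2 − 2(T_e/T_s)⁴ = 2 − 2·(108.7/115)⁴ = 0.4032.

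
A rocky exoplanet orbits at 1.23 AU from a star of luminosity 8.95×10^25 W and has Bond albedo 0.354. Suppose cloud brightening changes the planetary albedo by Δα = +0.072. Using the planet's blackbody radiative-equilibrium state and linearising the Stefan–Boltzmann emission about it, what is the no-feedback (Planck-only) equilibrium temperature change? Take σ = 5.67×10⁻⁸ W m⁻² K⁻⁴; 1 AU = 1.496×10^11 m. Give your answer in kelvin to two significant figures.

-4.4 K

d = 1.23 × 1.496×10^11 m = 1.840×10^11 m.
S = L/(4πd²) = 210.3 W m⁻².
Reference equilibrium: T_e = [S(1−α)/(4σ)]^(1/4) = 156.5 K.
ΔF = −(S/4)Δα = −(210.3/4)×(+0.072) = -3.786 W m⁻².
Linearising σT⁴ gives d(σT⁴)/dT = 4σT_e³ = 0.8685 W m⁻² per K.
ΔT₀ = ΔF/λ_P = -3.786/0.8685 = -4.36 K.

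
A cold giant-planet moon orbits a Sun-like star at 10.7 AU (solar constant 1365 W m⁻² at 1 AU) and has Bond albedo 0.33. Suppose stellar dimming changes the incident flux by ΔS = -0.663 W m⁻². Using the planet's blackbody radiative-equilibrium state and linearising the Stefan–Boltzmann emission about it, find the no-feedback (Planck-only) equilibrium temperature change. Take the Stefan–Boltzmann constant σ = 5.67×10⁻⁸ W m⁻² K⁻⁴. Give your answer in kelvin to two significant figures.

-1.1 K

By the inverse-square law, S = 1365/10.7² = 11.92 W m⁻².
Reference equilibrium: T_e = [S(1−α)/(4σ)]^(1/4) = 77.04 K.
TOA radiative forcing: ΔF = (1−α)ΔS/4 = 0.67·(-0.663)/4 = -0.1111 W m⁻².
The Planck feedback parameter is 4σT_e³ = 0.1037 W m⁻²/K.
So ΔT₀ = -0.1111/0.1037 = -1.07 K.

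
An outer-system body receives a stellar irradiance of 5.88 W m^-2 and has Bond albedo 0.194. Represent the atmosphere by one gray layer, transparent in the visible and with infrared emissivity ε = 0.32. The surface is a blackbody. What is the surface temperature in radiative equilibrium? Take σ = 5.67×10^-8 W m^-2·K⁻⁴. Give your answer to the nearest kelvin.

At the top of the atmosphere, σT_e⁴ = S(1−α)/4 = 1.185 W m^-2, giving T_e = 67.61 K.
The surface balance (absorbed SW + ε·downward IR = σT_s⁴) with T_a⁴ = T_s⁴/2 reduces to T_s = T_e·[2/(2−ε)]^¼ = 70.62 K.

71 K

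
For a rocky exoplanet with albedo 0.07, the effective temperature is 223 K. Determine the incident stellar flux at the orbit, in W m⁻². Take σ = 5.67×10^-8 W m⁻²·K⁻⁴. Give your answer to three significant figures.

603 W m⁻²

From S(1−α)/4 = σT⁴: S = 4σT⁴/(1−α).
The emitted flux is σT⁴ = 140.2 W m⁻².
S = 4·140.2/0.93 = 603.1 W m⁻².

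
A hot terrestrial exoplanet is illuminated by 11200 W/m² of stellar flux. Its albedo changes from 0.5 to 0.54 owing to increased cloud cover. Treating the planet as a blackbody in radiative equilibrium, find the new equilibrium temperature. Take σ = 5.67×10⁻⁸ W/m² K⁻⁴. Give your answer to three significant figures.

388 K

New equilibrium: T₂ = [(1−0.54)·11200/(4σ)]^(1/4) = 388.2 K.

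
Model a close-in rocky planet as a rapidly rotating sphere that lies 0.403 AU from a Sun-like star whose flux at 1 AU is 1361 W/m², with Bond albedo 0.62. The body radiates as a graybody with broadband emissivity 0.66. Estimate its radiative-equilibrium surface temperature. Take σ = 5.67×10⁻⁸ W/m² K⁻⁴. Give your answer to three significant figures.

382 K

By the inverse-square law, S = 1361/0.403² = 8380 W/m².
The planet absorbs (1−α)S over its disc πR² and re-emits over 4πR², so the mean absorbed flux is (1−0.62)·8380/4 = 796.1 W/m².
Radiative balance εσT⁴ = 796.1 gives T = [796.1/(0.66·σ)]^(1/4) = 381.9 K.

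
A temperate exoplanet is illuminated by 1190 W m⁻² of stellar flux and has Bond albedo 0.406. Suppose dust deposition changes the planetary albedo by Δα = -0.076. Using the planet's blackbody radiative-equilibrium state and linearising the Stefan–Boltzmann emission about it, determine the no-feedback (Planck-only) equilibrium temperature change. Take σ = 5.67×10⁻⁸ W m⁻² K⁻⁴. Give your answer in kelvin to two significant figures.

The baseline emission temperature is T_e = 236.3 K.
ΔF = −(S/4)Δα = −(1190/4)×(-0.076) = 22.61 W m⁻².
Planck response: λ_P = 4σT_e³ = 4·5.67×10⁻⁸·(236.3)³ = 2.992 W m⁻²/K.
So ΔT₀ = 22.61/2.992 = 7.56 K.

7.6 K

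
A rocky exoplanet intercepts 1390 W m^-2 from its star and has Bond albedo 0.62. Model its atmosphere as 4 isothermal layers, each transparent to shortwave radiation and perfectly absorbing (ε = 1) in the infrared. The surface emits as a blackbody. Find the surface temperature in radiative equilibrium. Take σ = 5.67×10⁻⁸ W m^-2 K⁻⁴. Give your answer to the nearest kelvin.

Top-of-atmosphere balance: σT_e⁴ = S(1−α)/4 = 132.1 W m^-2 → T_e = 219.7 K.
With N = 4 opaque layers, T_s = (N+1)^(1/4)·T_e = 5^(1/4)·219.7 = 328.5 K.

328 K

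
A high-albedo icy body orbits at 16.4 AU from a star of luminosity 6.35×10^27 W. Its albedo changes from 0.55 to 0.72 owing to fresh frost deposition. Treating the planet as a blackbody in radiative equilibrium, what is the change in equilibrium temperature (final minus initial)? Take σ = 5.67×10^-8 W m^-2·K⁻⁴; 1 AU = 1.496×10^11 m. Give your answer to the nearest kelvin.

-13 K

Orbital distance: d = 16.4 AU = 2.453×10^12 m.
Flux at the orbit: S = L/(4πd²) = 6.35×10^27/(4π·(2.45×10^12)²) = 83.95 W m^-2.
Initial: T₁ = [S(1−0.55)/(4σ)]^(1/4) = 113.6 K.
After:  T₂ = [83.95·0.28/(4σ)]^(1/4) = 100.9 K.
ΔT = T₂ − T₁ = -12.71 K.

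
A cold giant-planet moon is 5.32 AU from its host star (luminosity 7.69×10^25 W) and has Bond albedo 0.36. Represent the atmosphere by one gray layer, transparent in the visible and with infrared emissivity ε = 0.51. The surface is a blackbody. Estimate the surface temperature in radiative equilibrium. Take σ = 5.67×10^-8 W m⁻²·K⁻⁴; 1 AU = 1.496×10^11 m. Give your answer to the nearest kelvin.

78 kelvin

Orbital distance: d = 5.32 AU = 7.959×10^11 m.
Spreading L over a sphere of radius d: S = 7.69×10^25/(4π·7.96×10^11²) = 9.661 W m⁻².
Effective emission temperature (TOA balance): σT_e⁴ = S(1−α)/4 = 1.546 W m⁻² → T_e = 72.26 K.
The surface balance (absorbed SW + ε·downward IR = σT_s⁴) with T_a⁴ = T_s⁴/2 reduces to T_s = T_e·[2/(2−ε)]^¼ = 77.78 K.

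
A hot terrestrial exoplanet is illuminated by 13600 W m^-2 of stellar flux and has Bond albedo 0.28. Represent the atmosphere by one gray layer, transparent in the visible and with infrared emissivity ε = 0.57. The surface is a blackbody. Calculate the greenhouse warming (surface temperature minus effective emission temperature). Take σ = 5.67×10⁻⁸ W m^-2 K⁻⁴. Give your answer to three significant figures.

39.9 K

At the top of the atmosphere, σT_e⁴ = S(1−α)/4 = 2448 W m^-2, giving T_e = 455.8 K.
The surface balance (absorbed SW + ε·downward IR = σT_s⁴) with T_a⁴ = T_s⁴/2 reduces to T_s = T_e·[2/(2−ε)]^¼ = 495.7 K.
The atmosphere warms the surface by 39.88 K.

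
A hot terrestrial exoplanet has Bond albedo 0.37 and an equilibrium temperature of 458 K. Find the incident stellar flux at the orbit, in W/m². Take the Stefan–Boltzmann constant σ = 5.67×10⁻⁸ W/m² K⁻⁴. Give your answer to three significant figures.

15800 W/m²

Invert the energy balance for S: S = 4σT⁴/(1−α).
σT⁴ = 5.67×10⁻⁸·(458)⁴ = 2495 W/m².
S = 4·2495/0.63 = 15840 W/m².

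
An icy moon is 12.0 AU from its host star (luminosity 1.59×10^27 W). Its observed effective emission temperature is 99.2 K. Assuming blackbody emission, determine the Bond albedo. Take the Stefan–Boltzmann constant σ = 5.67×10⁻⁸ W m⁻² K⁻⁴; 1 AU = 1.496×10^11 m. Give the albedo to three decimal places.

0.441

Orbital distance: d = 12.0 AU = 1.795×10^12 m.
Spreading L over a sphere of radius d: S = 1.59×10^27/(4π·1.80×10^12²) = 39.26 W m⁻².
Energy balance: S(1−α)/4 = σT⁴, so 1−α = 4σT⁴/S.
4σT⁴ = 4·5.67×10⁻⁸·(99.2)⁴ = 21.96 W m⁻².
Hence α = 1 − 21.96/39.26 = 0.4406.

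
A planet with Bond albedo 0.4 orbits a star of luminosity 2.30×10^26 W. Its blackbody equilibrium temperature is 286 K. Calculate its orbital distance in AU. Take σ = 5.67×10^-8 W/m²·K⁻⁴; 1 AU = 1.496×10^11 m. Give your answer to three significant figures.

0.569 AU

Required flux: S = 4σT⁴/(1−α) = 2529 W/m².
S = L/(4πd²) → d = √(L/4πS) = √(2.30×10^26/(4π·2529)) = 8.507×10^10 m = 0.5687 AU.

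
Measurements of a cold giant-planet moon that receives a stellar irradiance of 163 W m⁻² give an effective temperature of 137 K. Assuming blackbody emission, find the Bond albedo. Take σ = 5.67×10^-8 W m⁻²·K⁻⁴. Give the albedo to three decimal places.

Energy balance: S(1−α)/4 = σT⁴, so 1−α = 4σT⁴/S.
σT⁴ = 19.97 W m⁻², so 4σT⁴ = 79.90 W m⁻².
1−α = 79.90/163.0 = 0.4902, so α = 0.5098.

0.510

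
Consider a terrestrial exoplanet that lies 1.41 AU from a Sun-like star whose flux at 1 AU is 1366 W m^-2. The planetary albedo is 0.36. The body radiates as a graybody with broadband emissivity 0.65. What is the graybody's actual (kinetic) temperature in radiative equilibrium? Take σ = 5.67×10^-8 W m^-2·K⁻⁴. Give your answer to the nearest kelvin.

Flux at the orbit: S = 1366/(1.41)² = 687.1 W m^-2.
Absorbed flux (global mean): S(1−α)/4 = 687.1·0.64/4 = 109.9 W m^-2.
Radiative balance εσT⁴ = 109.9 gives T = [109.9/(0.65·σ)]^(1/4) = 233.7 K.

234 K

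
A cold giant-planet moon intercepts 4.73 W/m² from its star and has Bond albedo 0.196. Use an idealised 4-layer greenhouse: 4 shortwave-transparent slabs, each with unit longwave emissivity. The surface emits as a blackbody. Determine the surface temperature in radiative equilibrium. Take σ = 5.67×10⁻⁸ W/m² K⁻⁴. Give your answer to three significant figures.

95.7 kelvin

The effective emission temperature is T_e = [S(1−α)/(4σ)]^¼ = 63.99 K.
For an N-layer opaque stack, T_s⁴ = (N+1)T_e⁴, hence T_s = (5)^(1/4)×63.99 K = 95.69 K.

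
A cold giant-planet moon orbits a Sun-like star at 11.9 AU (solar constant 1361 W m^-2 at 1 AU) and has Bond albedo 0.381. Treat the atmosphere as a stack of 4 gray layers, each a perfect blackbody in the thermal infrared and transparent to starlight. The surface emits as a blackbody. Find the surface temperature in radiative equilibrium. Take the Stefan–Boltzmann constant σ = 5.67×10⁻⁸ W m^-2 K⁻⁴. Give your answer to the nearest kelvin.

107 K

Flux at the orbit: S = 1361/(11.9)² = 9.611 W m^-2.
The effective emission temperature is T_e = [S(1−α)/(4σ)]^¼ = 71.57 K.
For an N-layer opaque stack, T_s⁴ = (N+1)T_e⁴, hence T_s = (5)^(1/4)×71.57 K = 107.0 K.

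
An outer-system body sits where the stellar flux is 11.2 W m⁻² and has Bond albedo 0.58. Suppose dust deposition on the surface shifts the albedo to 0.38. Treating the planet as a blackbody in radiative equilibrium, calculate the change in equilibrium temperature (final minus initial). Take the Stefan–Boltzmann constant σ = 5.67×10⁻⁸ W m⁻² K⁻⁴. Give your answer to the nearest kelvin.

With α = 0.58, T₁ = 67.48 K.
Final:   T₂ = [S(1−0.38)/(4σ)]^(1/4) = 74.39 K.
ΔT = T₂ − T₁ = 6.901 K.

7 K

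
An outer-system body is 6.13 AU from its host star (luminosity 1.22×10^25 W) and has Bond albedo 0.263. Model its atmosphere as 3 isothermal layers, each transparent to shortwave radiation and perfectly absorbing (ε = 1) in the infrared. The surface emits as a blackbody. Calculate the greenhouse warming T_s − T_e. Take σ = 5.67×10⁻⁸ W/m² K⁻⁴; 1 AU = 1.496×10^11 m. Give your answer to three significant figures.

18.2 K

d = 6.13 × 1.496×10^11 m = 9.170×10^11 m.
S = L/(4πd²) = 1.154 W/m².
Top-of-atmosphere balance: σT_e⁴ = S(1−α)/4 = 0.2127 W/m² → T_e = 44.01 K.
T_s = (N+1)^(1/4)·T_e = 62.24 K.
So the greenhouse effect raises the surface by 62.24 − 44.01 = 18.23 K.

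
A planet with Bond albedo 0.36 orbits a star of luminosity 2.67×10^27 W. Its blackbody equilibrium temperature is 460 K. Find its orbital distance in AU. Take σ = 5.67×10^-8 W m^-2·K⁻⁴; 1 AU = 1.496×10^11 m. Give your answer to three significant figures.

0.774 AU

Required flux: S = 4σT⁴/(1−α) = 15870 W m^-2.
Then d = [L/(4πS)]^(1/2) = 1.157×10^11 m, i.e. 0.7735 AU.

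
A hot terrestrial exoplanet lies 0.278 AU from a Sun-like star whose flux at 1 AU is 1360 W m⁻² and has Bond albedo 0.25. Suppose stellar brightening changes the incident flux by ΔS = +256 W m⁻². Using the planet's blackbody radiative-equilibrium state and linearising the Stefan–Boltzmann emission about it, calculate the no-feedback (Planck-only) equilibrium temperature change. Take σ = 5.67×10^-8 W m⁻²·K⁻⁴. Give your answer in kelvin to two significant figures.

Irradiance scales as 1/d², so S = 1360 W m⁻² × (1/0.278)² = 17600 W m⁻².
The baseline emission temperature is T_e = 491.2 K.
TOA radiative forcing: ΔF = (1−α)ΔS/4 = 0.75·(+256)/4 = 48.00 W m⁻².
Planck response: λ_P = 4σT_e³ = 4·5.67×10⁻⁸·(491.2)³ = 26.87 W m⁻²/K.
ΔT₀ = ΔF/λ_P = 48.00/26.87 = 1.79 K.

1.8 K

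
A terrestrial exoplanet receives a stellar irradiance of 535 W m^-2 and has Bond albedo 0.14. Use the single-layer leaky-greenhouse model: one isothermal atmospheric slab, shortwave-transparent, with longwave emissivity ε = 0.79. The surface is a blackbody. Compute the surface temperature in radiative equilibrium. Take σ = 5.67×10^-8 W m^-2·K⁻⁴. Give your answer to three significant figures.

The planet radiates to space at T_e = [S(1−α)/(4σ)]^(1/4) = 212.2 K.
Surface balance with a leaky layer gives σT_s⁴ = σT_e⁴·2/(2−ε), so T_s = T_e·[2/(2−0.79)]^(1/4) = 240.6 K.

241 K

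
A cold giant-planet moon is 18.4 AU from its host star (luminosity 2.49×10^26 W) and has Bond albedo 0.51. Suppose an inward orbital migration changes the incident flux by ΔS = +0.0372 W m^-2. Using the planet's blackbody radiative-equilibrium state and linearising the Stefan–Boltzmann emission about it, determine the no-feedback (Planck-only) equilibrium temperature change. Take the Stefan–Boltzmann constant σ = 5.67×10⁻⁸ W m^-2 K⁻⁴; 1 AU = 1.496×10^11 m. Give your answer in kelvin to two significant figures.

0.17 K

d = 18.4 × 1.496×10^11 m = 2.753×10^12 m.
S = L/(4πd²) = 2.615 W m^-2.
Unperturbed T_e = [2.615·(1−0.51)/(4σ)]^¼ = 48.75 K.
Only a fraction (1−α) is absorbed and it's spread over 4πR², so ΔF = (1−α)ΔS/4 = 0.004557 W m^-2.
The Planck feedback parameter is 4σT_e³ = 0.02628 W m^-2/K.
Hence the no-feedback warming is ΔF/(4σT_e³) = 0.173 K.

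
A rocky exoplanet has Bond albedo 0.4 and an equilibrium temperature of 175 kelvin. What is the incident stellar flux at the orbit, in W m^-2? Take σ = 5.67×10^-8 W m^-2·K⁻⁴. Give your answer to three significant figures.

From S(1−α)/4 = σT⁴: S = 4σT⁴/(1−α).
σT⁴ = 5.67×10⁻⁸·(175)⁴ = 53.18 W m^-2.
So S = 4×53.18/(1−0.4) = 354.5 W m^-2.

355 W m^-2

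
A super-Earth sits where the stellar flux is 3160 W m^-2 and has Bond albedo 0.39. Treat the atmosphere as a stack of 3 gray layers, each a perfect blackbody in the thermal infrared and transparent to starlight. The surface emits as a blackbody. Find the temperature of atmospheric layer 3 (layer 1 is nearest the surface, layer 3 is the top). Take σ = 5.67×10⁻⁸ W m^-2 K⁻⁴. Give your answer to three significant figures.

The effective emission temperature is T_e = [S(1−α)/(4σ)]^¼ = 303.6 K.
Each opaque layer satisfies 2T_j⁴ = T_{j−1}⁴ + T_{j+1}⁴, giving T_k⁴ = (N+1−k)T_e⁴.
T_3 = (1)^(1/4)·303.6 = 303.6 K.

304 K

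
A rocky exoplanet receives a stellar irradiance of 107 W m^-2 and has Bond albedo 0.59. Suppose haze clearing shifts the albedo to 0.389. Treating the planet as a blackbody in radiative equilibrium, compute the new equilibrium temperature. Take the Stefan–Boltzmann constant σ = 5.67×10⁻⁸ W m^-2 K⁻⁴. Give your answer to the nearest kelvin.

New equilibrium: T₂ = [(1−0.389)·107.0/(4σ)]^(1/4) = 130.3 K.

130 K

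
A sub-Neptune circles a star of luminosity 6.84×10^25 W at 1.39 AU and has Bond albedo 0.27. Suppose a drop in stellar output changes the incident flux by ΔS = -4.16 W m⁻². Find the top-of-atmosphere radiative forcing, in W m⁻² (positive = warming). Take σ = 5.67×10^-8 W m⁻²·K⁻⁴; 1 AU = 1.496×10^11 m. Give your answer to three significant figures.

Orbital distance: d = 1.39 AU = 2.079×10^11 m.
Flux at the orbit: S = L/(4πd²) = 6.84×10^25/(4π·(2.08×10^11)²) = 125.9 W m⁻².
TOA radiative forcing: ΔF = (1−α)ΔS/4 = 0.73·(-4.16)/4 = -0.7592 W m⁻².

-0.759 W m⁻²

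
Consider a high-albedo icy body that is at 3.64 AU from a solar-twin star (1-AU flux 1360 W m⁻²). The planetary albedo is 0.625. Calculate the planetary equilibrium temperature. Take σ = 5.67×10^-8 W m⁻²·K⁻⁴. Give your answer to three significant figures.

Irradiance scales as 1/d², so S = 1360 W m⁻² × (1/3.64)² = 102.6 W m⁻².
The planet absorbs (1−α)S over its disc πR² and re-emits over 4πR², so the mean absorbed flux is (1−0.625)·102.6/4 = 9.623 W m⁻².
In equilibrium σT⁴ equals this, so T = 114.1 K.

114 K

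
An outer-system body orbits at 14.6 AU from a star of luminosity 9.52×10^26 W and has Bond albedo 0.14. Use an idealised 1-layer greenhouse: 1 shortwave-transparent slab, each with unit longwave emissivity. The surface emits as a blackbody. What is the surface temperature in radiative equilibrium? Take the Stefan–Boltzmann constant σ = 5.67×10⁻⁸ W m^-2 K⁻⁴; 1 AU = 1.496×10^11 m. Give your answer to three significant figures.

105 K

d = 14.6 × 1.496×10^11 m = 2.184×10^12 m.
Spreading L over a sphere of radius d: S = 9.52×10^26/(4π·2.18×10^12²) = 15.88 W m^-2.
The effective emission temperature is T_e = [S(1−α)/(4σ)]^¼ = 88.09 K.
Layer-by-layer balance gives σT_s⁴ = (N+1)σT_e⁴, so T_s = 2^¼·88.09 = 104.8 K.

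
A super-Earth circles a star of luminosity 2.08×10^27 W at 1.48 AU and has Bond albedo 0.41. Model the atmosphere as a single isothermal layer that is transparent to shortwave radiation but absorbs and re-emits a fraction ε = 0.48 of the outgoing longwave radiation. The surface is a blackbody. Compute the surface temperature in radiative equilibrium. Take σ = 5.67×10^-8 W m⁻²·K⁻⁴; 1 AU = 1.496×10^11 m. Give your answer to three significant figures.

Orbital distance: d = 1.48 AU = 2.214×10^11 m.
Spreading L over a sphere of radius d: S = 2.08×10^27/(4π·2.21×10^11²) = 3377 W m⁻².
Effective emission temperature (TOA balance): σT_e⁴ = S(1−α)/4 = 498.0 W m⁻² → T_e = 306.1 K.
For a single slab of emissivity ε, T_s⁴ = 2T_e⁴/(2−ε); thus T_s = 306.1·(1.316)^(1/4) = 327.9 K.

328 K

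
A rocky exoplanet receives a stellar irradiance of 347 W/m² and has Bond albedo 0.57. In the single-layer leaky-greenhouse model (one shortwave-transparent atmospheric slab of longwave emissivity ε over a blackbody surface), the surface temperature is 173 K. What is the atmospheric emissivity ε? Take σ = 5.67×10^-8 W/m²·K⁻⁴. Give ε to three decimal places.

0.531

First, T_e = [347.0·(1−0.57)/(4σ)]^(1/4) = 160.2 K.
T_s⁴ = T_e⁴·2/(2−ε) → ε = 2 − 2(T_e/T_s)⁴ = 2 − 2·(160.2/173)⁴ = 0.5311.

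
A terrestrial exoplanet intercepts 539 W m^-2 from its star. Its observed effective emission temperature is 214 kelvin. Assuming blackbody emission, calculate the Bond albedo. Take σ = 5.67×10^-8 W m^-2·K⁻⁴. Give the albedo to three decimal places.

From σT⁴ = S(1−α)/4 we invert for α: 1−α = 4σT⁴/S.
4σT⁴ = 4·5.67×10⁻⁸·(214)⁴ = 475.7 W m^-2.
1−α = 475.7/539.0 = 0.8825, so α = 0.1175.

0.118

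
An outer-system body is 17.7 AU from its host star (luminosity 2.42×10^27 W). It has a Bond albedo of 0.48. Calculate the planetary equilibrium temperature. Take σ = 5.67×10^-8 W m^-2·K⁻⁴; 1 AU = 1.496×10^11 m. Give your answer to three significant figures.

89.1 kelvin

Orbital distance: d = 17.7 AU = 2.648×10^12 m.
S = L/(4πd²) = 27.47 W m^-2.
Absorbed flux (global mean): S(1−α)/4 = 27.47·0.52/4 = 3.571 W m^-2.
Balancing against σT⁴: T = (3.571/5.67×10⁻⁸)^(1/4) = 89.08 K.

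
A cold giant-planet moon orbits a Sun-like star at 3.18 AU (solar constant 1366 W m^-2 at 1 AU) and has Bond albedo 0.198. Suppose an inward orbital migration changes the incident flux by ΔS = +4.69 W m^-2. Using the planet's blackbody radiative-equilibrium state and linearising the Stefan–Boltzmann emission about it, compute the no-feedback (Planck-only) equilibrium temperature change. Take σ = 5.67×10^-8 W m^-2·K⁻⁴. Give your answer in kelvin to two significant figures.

Flux at the orbit: S = 1366/(3.18)² = 135.1 W m^-2.
The baseline emission temperature is T_e = 147.8 K.
TOA radiative forcing: ΔF = (1−α)ΔS/4 = 0.802·(+4.69)/4 = 0.9403 W m^-2.
The Planck feedback parameter is 4σT_e³ = 0.7328 W m^-2/K.
So ΔT₀ = 0.9403/0.7328 = 1.28 K.

1.3 K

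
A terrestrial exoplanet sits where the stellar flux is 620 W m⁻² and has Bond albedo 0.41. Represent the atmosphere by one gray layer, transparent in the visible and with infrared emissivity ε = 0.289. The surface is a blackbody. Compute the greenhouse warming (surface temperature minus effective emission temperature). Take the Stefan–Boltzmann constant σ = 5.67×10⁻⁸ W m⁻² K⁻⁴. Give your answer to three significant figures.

At the top of the atmosphere, σT_e⁴ = S(1−α)/4 = 91.45 W m⁻², giving T_e = 200.4 K.
For a single slab of emissivity ε, T_s⁴ = 2T_e⁴/(2−ε); thus T_s = 200.4·(1.169)^(1/4) = 208.4 K.
Greenhouse warming: T_s − T_e = 7.974 K.

7.97 kelvin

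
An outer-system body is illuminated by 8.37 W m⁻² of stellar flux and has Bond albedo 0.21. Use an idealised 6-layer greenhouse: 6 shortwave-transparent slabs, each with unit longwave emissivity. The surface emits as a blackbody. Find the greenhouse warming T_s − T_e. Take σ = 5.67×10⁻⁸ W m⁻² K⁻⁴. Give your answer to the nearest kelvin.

Top-of-atmosphere balance: σT_e⁴ = S(1−α)/4 = 1.653 W m⁻² → T_e = 73.48 K.
Surface: T_s = (7)^¼·T_e = 119.5 K.
Warming: T_s − T_e = 46.04 K.

46 K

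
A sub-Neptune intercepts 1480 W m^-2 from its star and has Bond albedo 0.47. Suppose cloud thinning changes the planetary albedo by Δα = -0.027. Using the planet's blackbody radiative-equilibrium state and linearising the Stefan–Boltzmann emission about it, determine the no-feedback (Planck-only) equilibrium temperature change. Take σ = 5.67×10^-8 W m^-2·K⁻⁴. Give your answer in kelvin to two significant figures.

Reference equilibrium: T_e = [S(1−α)/(4σ)]^(1/4) = 242.5 K.
ΔF = −(S/4)Δα = −(1480/4)×(-0.027) = 9.990 W m^-2.
Linearising σT⁴ gives d(σT⁴)/dT = 4σT_e³ = 3.235 W m^-2 per K.
ΔT₀ = ΔF/λ_P = 9.990/3.235 = 3.09 K.

3.1 K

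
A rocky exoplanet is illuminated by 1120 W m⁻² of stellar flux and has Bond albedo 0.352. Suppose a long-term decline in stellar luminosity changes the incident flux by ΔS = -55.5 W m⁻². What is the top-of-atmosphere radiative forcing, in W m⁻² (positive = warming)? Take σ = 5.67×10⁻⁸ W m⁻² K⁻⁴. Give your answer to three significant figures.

Only a fraction (1−α) is absorbed and it's spread over 4πR², so ΔF = (1−α)ΔS/4 = -8.991 W m⁻².

-8.99 W m⁻²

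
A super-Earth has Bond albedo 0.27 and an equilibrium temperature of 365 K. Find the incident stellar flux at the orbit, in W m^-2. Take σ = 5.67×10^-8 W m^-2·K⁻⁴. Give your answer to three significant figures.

Invert the energy balance for S: S = 4σT⁴/(1−α).
The emitted flux is σT⁴ = 1006 W m^-2.
S = 4·1006/0.73 = 5514 W m^-2.

5510 W m^-2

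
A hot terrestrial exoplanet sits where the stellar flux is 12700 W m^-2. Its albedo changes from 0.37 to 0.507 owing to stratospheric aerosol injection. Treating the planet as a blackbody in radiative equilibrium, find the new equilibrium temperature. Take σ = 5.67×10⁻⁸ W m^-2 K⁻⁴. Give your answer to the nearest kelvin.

408 K

T₂ = [S(1−α₂)/(4σ)]^(1/4) = [12700·0.493/(4σ)]^(1/4) = 407.6 K.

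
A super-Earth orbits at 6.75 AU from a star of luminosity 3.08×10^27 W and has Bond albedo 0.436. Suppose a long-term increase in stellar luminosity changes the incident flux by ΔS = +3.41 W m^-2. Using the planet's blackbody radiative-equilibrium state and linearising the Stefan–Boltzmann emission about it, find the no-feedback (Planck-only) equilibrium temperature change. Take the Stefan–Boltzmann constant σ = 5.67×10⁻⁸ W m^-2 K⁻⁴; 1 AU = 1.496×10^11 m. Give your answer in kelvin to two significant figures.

Orbital distance: d = 6.75 AU = 1.010×10^12 m.
S = L/(4πd²) = 240.4 W m^-2.
The baseline emission temperature is T_e = 156.4 K.
ΔF = Δ[S(1−α)]/4 = (1−0.436)·+3.41/4 = 0.4808 W m^-2.
The Planck feedback parameter is 4σT_e³ = 0.8670 W m^-2/K.
Hence the no-feedback warming is ΔF/(4σT_e³) = 0.555 K.

0.55 K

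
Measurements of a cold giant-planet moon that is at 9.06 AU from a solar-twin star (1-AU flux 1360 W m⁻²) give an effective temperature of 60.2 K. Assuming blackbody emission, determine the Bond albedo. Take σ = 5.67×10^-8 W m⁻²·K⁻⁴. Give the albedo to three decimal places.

0.820

By the inverse-square law, S = 1360/9.06² = 16.57 W m⁻².
Rearranging the radiative balance, α = 1 − 4σT⁴/S.
4σT⁴ = 4·5.67×10⁻⁸·(60.2)⁴ = 2.979 W m⁻².
Hence α = 1 − 2.979/16.57 = 0.8202.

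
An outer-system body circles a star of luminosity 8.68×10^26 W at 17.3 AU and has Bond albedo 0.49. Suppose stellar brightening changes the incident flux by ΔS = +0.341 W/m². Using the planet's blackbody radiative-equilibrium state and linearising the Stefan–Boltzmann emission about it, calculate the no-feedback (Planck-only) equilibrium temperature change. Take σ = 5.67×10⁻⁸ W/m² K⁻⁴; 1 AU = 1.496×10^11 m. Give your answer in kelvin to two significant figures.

Orbital distance: d = 17.3 AU = 2.588×10^12 m.
Flux at the orbit: S = L/(4πd²) = 8.68×10^26/(4π·(2.59×10^12)²) = 10.31 W/m².
Unperturbed T_e = [10.31·(1−0.49)/(4σ)]^¼ = 69.39 K.
Only a fraction (1−α) is absorbed and it's spread over 4πR², so ΔF = (1−α)ΔS/4 = 0.04348 W/m².
The Planck feedback parameter is 4σT_e³ = 0.07579 W/m²/K.
ΔT₀ = ΔF/λ_P = 0.04348/0.07579 = 0.574 K.

0.57 K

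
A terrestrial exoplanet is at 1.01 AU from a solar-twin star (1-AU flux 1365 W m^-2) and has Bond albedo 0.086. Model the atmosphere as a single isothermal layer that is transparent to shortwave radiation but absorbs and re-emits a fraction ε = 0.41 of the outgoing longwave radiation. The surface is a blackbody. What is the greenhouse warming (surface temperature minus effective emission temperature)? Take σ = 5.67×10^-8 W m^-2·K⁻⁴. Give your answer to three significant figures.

16.0 K

Flux at the orbit: S = 1365/(1.01)² = 1338 W m^-2.
At the top of the atmosphere, σT_e⁴ = S(1−α)/4 = 305.8 W m^-2, giving T_e = 271.0 K.
For a single slab of emissivity ε, T_s⁴ = 2T_e⁴/(2−ε); thus T_s = 271.0·(1.258)^(1/4) = 287.0 K.
Greenhouse warming: T_s − T_e = 16.00 K.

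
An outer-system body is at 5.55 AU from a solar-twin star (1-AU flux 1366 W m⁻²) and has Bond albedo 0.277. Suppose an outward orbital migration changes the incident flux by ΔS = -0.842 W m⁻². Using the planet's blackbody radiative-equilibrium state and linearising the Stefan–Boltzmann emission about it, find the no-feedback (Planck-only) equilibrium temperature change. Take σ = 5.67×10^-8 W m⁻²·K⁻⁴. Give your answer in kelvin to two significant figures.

Flux at the orbit: S = 1366/(5.55)² = 44.35 W m⁻².
Reference equilibrium: T_e = [S(1−α)/(4σ)]^(1/4) = 109.0 K.
TOA radiative forcing: ΔF = (1−α)ΔS/4 = 0.723·(-0.842)/4 = -0.1522 W m⁻².
Planck response: λ_P = 4σT_e³ = 4·5.67×10⁻⁸·(109.0)³ = 0.2940 W m⁻²/K.
So ΔT₀ = -0.1522/0.2940 = -0.518 K.

-0.52 kelvin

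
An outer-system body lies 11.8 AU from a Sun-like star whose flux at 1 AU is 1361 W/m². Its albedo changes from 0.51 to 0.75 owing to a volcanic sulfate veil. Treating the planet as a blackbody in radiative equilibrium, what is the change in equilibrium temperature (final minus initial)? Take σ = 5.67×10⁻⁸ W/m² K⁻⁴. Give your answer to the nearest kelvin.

-10 K

Irradiance scales as 1/d², so S = 1361 W/m² × (1/11.8)² = 9.774 W/m².
With α = 0.51, T₁ = 67.79 K.
After:  T₂ = [9.774·0.25/(4σ)]^(1/4) = 57.29 K.
ΔT = T₂ − T₁ = -10.50 K.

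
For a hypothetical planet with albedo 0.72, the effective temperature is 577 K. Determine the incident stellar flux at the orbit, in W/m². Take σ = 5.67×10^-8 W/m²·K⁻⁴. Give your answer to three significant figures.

Invert the energy balance for S: S = 4σT⁴/(1−α).
The emitted flux is σT⁴ = 6285 W/m².
So S = 4×6285/(1−0.72) = 89780 W/m².

89800 W/m²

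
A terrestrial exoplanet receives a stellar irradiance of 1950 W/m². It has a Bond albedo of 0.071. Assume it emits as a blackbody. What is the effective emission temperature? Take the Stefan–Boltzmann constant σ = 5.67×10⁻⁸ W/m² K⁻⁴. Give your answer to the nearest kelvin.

Averaging over the sphere, the absorbed flux is S(1−α)/4 = 452.9 W/m².
Balancing against σT⁴: T = (452.9/5.67×10⁻⁸)^(1/4) = 299.0 K.

299 K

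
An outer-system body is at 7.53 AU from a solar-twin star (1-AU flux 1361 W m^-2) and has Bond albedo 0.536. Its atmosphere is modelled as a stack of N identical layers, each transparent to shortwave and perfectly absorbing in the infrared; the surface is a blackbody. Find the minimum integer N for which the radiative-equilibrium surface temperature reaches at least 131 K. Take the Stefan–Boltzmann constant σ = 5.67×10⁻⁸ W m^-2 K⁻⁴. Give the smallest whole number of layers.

5

Flux at the orbit: S = 1361/(7.53)² = 24.00 W m^-2.
OLR = S(1−α)/4 = 2.784 W m^-2; the top layer radiates at T_e = 83.71 K.
Since T_s⁴ = (N+1)T_e⁴, we need N ≥ (T_s/T_e)⁴ − 1 = 4.997.
Rounding up, N = 5.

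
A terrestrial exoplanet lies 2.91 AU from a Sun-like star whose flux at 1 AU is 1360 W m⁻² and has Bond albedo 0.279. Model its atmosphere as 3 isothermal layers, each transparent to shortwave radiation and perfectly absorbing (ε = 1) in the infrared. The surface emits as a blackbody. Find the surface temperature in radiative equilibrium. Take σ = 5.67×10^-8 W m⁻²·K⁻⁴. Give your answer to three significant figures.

213 kelvin

By the inverse-square law, S = 1360/2.91² = 160.6 W m⁻².
The effective emission temperature is T_e = [S(1−α)/(4σ)]^¼ = 150.3 K.
For an N-layer opaque stack, T_s⁴ = (N+1)T_e⁴, hence T_s = (4)^(1/4)×150.3 K = 212.6 K.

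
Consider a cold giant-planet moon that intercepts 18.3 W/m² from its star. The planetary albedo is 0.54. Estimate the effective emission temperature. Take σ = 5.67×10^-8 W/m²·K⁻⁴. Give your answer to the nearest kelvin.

78 K

Absorbed flux (global mean): S(1−α)/4 = 18.30·0.46/4 = 2.104 W/m².
Balancing against σT⁴: T = (2.104/5.67×10⁻⁸)^(1/4) = 78.05 K.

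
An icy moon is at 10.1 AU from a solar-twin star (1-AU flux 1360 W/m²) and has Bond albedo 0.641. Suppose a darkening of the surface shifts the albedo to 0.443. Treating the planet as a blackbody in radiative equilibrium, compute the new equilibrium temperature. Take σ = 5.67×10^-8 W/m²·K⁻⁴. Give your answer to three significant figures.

75.6 K

Irradiance scales as 1/d², so S = 1360 W/m² × (1/10.1)² = 13.33 W/m².
New equilibrium: T₂ = [(1−0.443)·13.33/(4σ)]^(1/4) = 75.64 K.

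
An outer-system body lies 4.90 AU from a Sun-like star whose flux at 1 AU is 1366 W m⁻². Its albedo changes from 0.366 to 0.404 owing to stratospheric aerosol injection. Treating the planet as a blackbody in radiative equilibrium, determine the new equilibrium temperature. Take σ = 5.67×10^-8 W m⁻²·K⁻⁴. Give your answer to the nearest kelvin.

111 kelvin

By the inverse-square law, S = 1366/4.90² = 56.89 W m⁻².
T₂ = [S(1−α₂)/(4σ)]^(1/4) = [56.89·0.596/(4σ)]^(1/4) = 110.6 K.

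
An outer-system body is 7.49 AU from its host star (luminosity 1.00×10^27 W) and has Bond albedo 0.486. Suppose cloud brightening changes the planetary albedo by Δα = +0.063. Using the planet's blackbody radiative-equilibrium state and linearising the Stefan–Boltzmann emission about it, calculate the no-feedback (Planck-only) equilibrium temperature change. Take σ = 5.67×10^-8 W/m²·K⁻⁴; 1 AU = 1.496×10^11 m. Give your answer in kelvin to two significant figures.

d = 7.49 × 1.496×10^11 m = 1.121×10^12 m.
S = L/(4πd²) = 63.38 W/m².
Reference equilibrium: T_e = [S(1−α)/(4σ)]^(1/4) = 109.5 K.
TOA radiative forcing: ΔF = −S·Δα/4 = −63.38·(+0.063)/4 = -0.9983 W/m².
Planck response: λ_P = 4σT_e³ = 4·5.67×10⁻⁸·(109.5)³ = 0.2976 W/m²/K.
ΔT₀ = ΔF/λ_P = -0.9983/0.2976 = -3.35 K.

-3.4 K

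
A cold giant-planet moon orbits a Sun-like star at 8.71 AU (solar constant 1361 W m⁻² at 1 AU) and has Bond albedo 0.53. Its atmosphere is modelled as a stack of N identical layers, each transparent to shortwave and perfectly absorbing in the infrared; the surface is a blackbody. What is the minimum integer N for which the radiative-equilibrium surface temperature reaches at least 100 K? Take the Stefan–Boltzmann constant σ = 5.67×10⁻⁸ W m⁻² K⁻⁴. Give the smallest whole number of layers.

By the inverse-square law, S = 1361/8.71² = 17.94 W m⁻².
Top-of-atmosphere balance: σT_e⁴ = S(1−α)/4 = 2.108 W m⁻² → T_e = 78.09 K.
T_s = (N+1)^(1/4)·T_e ≥ 100 K requires N+1 ≥ (T_s/T_e)⁴ = (100/78.09)⁴ = 2.690.
Rounding up, N = 2.

2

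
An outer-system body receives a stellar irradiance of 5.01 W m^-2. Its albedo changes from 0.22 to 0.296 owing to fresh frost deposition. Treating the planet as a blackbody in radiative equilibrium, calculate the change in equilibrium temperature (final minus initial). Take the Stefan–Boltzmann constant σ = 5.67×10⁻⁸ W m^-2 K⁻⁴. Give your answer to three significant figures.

-1.63 K

Before: T₁ = [5.010·0.78/(4σ)]^(1/4) = 64.43 K.
With α = 0.296, T₂ = 62.80 K.
ΔT = T₂ − T₁ = -1.630 K.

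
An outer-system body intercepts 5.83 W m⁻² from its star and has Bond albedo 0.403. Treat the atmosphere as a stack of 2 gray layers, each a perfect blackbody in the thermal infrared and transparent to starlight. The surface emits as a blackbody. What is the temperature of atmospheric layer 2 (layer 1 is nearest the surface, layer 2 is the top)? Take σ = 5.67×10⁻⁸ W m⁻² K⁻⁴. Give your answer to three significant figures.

62.6 K

Top-of-atmosphere balance: σT_e⁴ = S(1−α)/4 = 0.8701 W m⁻² → T_e = 62.59 K.
In the N-layer model, layer k (counted from the surface) has T_k = (N+1−k)^(1/4)·T_e.
With k = 2: T_2 = (2+1−2)^¼·62.59 K = 62.59 K.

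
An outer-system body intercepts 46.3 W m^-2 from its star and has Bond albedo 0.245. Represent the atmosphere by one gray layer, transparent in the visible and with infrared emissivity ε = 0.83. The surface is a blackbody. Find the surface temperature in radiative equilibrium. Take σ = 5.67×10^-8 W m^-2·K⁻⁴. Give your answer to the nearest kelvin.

At the top of the atmosphere, σT_e⁴ = S(1−α)/4 = 8.739 W m^-2, giving T_e = 111.4 K.
Surface balance with a leaky layer gives σT_s⁴ = σT_e⁴·2/(2−ε), so T_s = T_e·[2/(2−0.83)]^(1/4) = 127.4 K.

127 K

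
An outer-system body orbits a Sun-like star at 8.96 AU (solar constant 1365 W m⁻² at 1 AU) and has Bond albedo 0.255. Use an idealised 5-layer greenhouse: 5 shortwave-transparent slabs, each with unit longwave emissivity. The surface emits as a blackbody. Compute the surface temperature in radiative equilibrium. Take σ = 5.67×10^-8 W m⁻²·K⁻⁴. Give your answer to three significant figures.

Flux at the orbit: S = 1365/(8.96)² = 17.00 W m⁻².
OLR = S(1−α)/4 = 3.167 W m⁻²; the top layer radiates at T_e = 86.45 K.
Layer-by-layer balance gives σT_s⁴ = (N+1)σT_e⁴, so T_s = 6^¼·86.45 = 135.3 K.

135 K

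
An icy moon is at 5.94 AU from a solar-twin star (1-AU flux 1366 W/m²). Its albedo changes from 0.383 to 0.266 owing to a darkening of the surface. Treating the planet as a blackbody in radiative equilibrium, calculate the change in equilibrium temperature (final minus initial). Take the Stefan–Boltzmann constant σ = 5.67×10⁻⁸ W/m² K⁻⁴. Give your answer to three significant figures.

4.49 kelvin

By the inverse-square law, S = 1366/5.94² = 38.71 W/m².
With α = 0.383, T₁ = 101.3 K.
With α = 0.266, T₂ = 105.8 K.
Change: 105.8 − 101.3 = 4.494 K.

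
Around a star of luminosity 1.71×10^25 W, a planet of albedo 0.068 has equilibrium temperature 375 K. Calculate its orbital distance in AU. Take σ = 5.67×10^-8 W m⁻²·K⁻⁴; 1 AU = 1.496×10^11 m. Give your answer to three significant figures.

0.112 AU

The flux needed for this T is 4σT⁴/(1−0.068) = 4812 W m⁻².
S = L/(4πd²) → d = √(L/4πS) = √(1.71×10^25/(4π·4812)) = 1.682×10^10 m = 0.1124 AU.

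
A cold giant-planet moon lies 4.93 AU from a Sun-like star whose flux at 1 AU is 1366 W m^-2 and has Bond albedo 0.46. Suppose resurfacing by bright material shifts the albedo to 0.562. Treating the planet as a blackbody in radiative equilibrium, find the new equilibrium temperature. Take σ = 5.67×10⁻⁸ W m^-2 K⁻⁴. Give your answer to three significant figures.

Irradiance scales as 1/d², so S = 1366 W m^-2 × (1/4.93)² = 56.20 W m^-2.
New equilibrium: T₂ = [(1−0.562)·56.20/(4σ)]^(1/4) = 102.1 K.

102 K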